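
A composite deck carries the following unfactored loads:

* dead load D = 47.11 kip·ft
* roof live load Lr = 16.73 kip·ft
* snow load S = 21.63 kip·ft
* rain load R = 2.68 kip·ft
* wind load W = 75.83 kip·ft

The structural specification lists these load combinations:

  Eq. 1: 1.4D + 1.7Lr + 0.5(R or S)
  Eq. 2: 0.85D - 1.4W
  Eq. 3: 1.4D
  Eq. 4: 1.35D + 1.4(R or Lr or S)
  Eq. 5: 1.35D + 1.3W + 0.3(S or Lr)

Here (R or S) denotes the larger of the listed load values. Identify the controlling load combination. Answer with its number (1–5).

Combination 5

(R or S) → S = 21.63 kip·ft; (R or Lr or S) → S = 21.63 kip·ft; (S or Lr) → S = 21.63 kip·ft.
Eq. 1: 1.4(47.11) + 1.7(16.73) + 0.5(21.63) = 65.95 + 28.44 + 10.82 = 105.21
Eq. 2: 0.85(47.11) - 1.4(75.83) = 40.04 - 106.16 = -66.12
Eq. 3: 1.4(47.11) = 65.95
Eq. 4: 1.35(47.11) + 1.4(21.63) = 63.60 + 30.28 = 93.88
Eq. 5: 1.35(47.11) + 1.3(75.83) + 0.3(21.63) = 63.60 + 98.58 + 6.49 = 168.67
The largest value is 168.67 kip·ft from combination 5.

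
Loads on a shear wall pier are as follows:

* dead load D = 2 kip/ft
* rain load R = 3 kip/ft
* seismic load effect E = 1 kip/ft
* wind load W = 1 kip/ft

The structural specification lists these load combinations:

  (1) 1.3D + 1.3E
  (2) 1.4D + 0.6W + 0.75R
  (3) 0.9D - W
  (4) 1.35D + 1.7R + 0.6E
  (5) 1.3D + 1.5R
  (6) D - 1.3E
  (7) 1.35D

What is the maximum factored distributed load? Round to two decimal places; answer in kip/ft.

8.40 kip/ft

(1) 1.3(2) + 1.3(1) = 3.90
(2) 1.4(2) + 0.6(1) + 0.75(3) = 5.65
(3) 0.9(2) - 1.0(1) = 0.80
(4) 1.35(2) + 1.7(3) + 0.6(1) = 8.40
(5) 1.3(2) + 1.5(3) = 7.10
(6) 1.0(2) - 1.3(1) = 0.70
(7) 1.35(2) = 2.70
Combination 4 governs: w_u = 8.40 kip/ft.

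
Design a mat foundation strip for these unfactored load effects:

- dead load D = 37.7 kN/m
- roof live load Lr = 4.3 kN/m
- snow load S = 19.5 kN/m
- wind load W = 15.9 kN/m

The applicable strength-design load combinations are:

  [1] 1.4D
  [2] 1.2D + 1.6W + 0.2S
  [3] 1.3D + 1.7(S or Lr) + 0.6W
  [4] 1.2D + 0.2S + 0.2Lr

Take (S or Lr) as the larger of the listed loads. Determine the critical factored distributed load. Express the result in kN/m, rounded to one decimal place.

91.7 kN/m

(S or Lr) → S = 19.5 kN/m.
[1] 1.4(37.7) = 52.8
[2] 1.2(37.7) + 1.6(15.9) + 0.2(19.5) = 74.6
[3] 1.3(37.7) + 1.7(19.5) + 0.6(15.9) = 91.7
[4] 1.2(37.7) + 0.2(19.5) + 0.2(4.3) = 50.0
Maximum is from combination 3.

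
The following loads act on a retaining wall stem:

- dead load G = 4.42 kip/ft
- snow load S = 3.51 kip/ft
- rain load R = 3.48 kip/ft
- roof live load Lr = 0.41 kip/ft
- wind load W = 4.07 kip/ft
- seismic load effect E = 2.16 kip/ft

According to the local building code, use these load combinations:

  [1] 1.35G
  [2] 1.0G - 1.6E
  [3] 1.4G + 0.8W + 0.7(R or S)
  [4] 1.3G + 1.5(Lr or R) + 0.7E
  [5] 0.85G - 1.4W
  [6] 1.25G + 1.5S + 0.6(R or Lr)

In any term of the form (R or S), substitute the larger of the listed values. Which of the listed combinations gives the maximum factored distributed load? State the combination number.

(R or S) → S = 3.51 kip/ft; (Lr or R) → R = 3.48 kip/ft; (R or Lr) → R = 3.48 kip/ft.
[1] 1.35(4.42) = 5.97
[2] 1.0(4.42) - 1.6(2.16) = 4.42 - 3.46 = 0.96
[3] 1.4(4.42) + 0.8(4.07) + 0.7(3.51) = 11.90
[4] 1.3(4.42) + 1.5(3.48) + 0.7(2.16) = 5.75 + 5.22 + 1.51 = 12.48
[5] 0.85(4.42) - 1.4(4.07) = 3.76 - 5.70 = -1.94
[6] 1.25(4.42) + 1.5(3.51) + 0.6(3.48) = 12.88
The largest value is 12.88 kip/ft from combination 6.

Combination 6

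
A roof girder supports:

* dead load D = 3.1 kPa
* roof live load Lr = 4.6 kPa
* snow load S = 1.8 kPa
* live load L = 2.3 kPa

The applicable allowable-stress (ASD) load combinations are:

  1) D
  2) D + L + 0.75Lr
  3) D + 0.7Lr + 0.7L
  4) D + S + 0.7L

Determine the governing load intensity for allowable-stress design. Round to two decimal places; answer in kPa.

8.85 kPa

1) 1.0(3.1) = 3.10
2) 1.0(3.1) + 1.0(2.3) + 0.75(4.6) = 3.10 + 2.30 + 3.45 = 8.85
3) 1.0(3.1) + 0.7(4.6) + 0.7(2.3) = 3.10 + 3.22 + 1.61 = 7.93
4) 1.0(3.1) + 1.0(1.8) + 0.7(2.3) = 3.10 + 1.80 + 1.61 = 6.51
Maximum is from combination 2.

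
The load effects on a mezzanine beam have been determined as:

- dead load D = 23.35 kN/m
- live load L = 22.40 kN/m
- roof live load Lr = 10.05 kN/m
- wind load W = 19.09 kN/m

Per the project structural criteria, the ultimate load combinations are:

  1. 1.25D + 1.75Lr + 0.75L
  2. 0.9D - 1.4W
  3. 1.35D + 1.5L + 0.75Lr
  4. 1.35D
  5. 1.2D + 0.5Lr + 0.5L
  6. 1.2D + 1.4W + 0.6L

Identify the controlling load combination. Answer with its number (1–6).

Combination 3

1. 1.25(23.35) + 1.75(10.05) + 0.75(22.40) = 29.19 + 17.59 + 16.80 = 63.58
2. 0.9(23.35) - 1.4(19.09) = 21.02 - 26.73 = -5.71
3. 1.35(23.35) + 1.5(22.40) + 0.75(10.05) = 31.52 + 33.60 + 7.54 = 72.66
4. 1.35(23.35) = 31.52
5. 1.2(23.35) + 0.5(10.05) + 0.5(22.40) = 28.02 + 5.03 + 11.20 = 44.25
6. 1.2(23.35) + 1.4(19.09) + 0.6(22.40) = 28.02 + 26.73 + 13.44 = 68.19
The largest value is 72.66 kN/m from combination 3.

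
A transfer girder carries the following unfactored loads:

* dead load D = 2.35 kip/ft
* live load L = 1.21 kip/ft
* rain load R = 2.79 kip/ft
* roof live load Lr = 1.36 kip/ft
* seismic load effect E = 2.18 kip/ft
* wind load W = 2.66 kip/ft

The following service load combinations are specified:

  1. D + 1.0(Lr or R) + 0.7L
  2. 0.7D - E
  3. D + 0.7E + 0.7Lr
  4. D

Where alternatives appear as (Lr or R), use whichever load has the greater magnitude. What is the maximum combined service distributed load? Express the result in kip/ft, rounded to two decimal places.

(Lr or R) → R = 2.79 kip/ft.
1. 1.0(2.35) + 1.0(2.79) + 0.7(1.21) = 2.35 + 2.79 + 0.85 = 5.99
2. 0.7(2.35) - 1.0(2.18) = -0.54
3. 1.0(2.35) + 0.7(2.18) + 0.7(1.36) = 2.35 + 1.53 + 0.95 = 4.83
4. 1.0(2.35) = 2.35
The controlling combination is 1, giving 5.99 kip/ft.

5.99 kip/ft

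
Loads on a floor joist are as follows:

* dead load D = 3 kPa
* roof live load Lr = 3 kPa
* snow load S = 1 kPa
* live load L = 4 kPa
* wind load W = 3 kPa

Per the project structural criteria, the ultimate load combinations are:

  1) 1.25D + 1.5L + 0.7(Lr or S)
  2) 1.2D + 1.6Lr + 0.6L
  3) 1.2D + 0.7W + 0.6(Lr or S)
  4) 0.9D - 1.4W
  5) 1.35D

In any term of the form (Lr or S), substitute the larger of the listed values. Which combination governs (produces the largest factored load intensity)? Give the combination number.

Combination 1

(Lr or S) → Lr = 3 kPa.
1) 1.25(3) + 1.5(4) + 0.7(3) = 3.75 + 6.00 + 2.10 = 11.85
2) 1.2(3) + 1.6(3) + 0.6(4) = 3.60 + 4.80 + 2.40 = 10.80
3) 1.2(3) + 0.7(3) + 0.6(3) = 3.60 + 2.10 + 1.80 = 7.50
4) 0.9(3) - 1.4(3) = 2.70 - 4.20 = -1.50
5) 1.35(3) = 4.05
The largest value is 11.85 kPa from combination 1.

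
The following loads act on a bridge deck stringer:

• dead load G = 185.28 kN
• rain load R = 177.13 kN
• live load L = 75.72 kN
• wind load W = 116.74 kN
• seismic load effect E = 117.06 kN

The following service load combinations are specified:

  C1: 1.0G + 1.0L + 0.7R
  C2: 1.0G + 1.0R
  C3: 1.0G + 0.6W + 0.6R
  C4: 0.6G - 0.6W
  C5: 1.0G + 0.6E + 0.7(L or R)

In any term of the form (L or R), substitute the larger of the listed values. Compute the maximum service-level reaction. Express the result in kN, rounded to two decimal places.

384.99 kN

(L or R) → R = 177.13 kN.
C1: 1.0(185.28) + 1.0(75.72) + 0.7(177.13) = 384.99
C2: 1.0(185.28) + 1.0(177.13) = 362.41
C3: 1.0(185.28) + 0.6(116.74) + 0.6(177.13) = 361.60
C4: 0.6(185.28) - 0.6(116.74) = 41.12
C5: 1.0(185.28) + 0.6(117.06) + 0.7(177.13) = 379.51
Combination 1 governs: V = 384.99 kN.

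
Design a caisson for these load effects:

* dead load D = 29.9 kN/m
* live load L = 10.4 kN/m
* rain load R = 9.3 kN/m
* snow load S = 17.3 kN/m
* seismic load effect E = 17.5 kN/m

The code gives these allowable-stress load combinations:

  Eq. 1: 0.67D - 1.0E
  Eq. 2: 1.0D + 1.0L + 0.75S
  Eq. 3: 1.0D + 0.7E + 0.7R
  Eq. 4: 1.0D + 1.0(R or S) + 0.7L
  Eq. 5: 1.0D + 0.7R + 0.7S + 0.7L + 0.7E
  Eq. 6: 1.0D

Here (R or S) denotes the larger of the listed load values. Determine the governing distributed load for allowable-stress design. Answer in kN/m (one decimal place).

(R or S) → S = 17.3 kN/m.
Eq. 1: 0.67(29.9) - 1.0(17.5) = 2.5
Eq. 2: 1.0(29.9) + 1.0(10.4) + 0.75(17.3) = 53.3
Eq. 3: 1.0(29.9) + 0.7(17.5) + 0.7(9.3) = 48.7
Eq. 4: 1.0(29.9) + 1.0(17.3) + 0.7(10.4) = 54.5
Eq. 5: 1.0(29.9) + 0.7(9.3) + 0.7(17.3) + 0.7(10.4) + 0.7(17.5) = 68.1
Eq. 6: 1.0(29.9) = 29.9
Maximum is from combination 5.

68.1 kN/m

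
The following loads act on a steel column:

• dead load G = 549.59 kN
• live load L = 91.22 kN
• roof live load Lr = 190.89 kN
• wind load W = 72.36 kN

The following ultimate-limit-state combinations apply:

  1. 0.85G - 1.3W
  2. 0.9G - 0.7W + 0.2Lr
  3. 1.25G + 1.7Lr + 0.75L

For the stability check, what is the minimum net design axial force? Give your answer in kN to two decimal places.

373.08 kN

1. 0.85(549.59) - 1.3(72.36) = 467.15 - 94.07 = 373.08
2. 0.9(549.59) - 0.7(72.36) + 0.2(190.89) = 494.63 - 50.65 + 38.18 = 482.16
3. 1.25(549.59) + 1.7(190.89) + 0.75(91.22) = 686.99 + 324.51 + 68.42 = 1079.92
Combination 1 gives the minimum: 373.08 kN.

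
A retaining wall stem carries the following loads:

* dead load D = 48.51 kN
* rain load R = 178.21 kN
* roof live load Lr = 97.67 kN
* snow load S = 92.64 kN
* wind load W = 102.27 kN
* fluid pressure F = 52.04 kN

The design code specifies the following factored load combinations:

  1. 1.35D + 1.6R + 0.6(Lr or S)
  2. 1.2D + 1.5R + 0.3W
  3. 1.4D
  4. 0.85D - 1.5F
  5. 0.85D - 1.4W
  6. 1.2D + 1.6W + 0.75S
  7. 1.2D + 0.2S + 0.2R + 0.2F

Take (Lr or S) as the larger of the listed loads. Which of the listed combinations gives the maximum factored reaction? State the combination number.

Combination 1

(Lr or S) → Lr = 97.67 kN.
1. 1.35(48.51) + 1.6(178.21) + 0.6(97.67) = 65.49 + 285.14 + 58.60 = 409.23
2. 1.2(48.51) + 1.5(178.21) + 0.3(102.27) = 58.21 + 267.32 + 30.68 = 356.21
3. 1.4(48.51) = 67.91
4. 0.85(48.51) - 1.5(52.04) = 41.23 - 78.06 = -36.83
5. 0.85(48.51) - 1.4(102.27) = -101.94
6. 1.2(48.51) + 1.6(102.27) + 0.75(92.64) = 58.21 + 163.63 + 69.48 = 291.32
7. 1.2(48.51) + 0.2(92.64) + 0.2(178.21) + 0.2(52.04) = 58.21 + 18.53 + 35.64 + 10.41 = 122.79
The largest value is 409.23 kN from combination 1.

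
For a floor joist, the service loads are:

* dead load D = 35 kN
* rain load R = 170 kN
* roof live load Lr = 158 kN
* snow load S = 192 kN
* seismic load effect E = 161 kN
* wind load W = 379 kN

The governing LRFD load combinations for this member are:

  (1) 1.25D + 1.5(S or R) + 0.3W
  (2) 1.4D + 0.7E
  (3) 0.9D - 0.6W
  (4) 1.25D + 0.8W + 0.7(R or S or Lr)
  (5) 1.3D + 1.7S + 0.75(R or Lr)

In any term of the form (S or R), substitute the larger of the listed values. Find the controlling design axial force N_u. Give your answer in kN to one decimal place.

(S or R) → S = 192 kN; (R or S or Lr) → S = 192 kN; (R or Lr) → R = 170 kN.
(1) 1.25(35) + 1.5(192) + 0.3(379) = 43.8 + 288.0 + 113.7 = 445.5
(2) 1.4(35) + 0.7(161) = 49.0 + 112.7 = 161.7
(3) 0.9(35) - 0.6(379) = 31.5 - 227.4 = -195.9
(4) 1.25(35) + 0.8(379) + 0.7(192) = 43.8 + 303.2 + 134.4 = 481.4
(5) 1.3(35) + 1.7(192) + 0.75(170) = 45.5 + 326.4 + 127.5 = 499.4
The controlling combination is 5, giving 499.4 kN.

499.4 kN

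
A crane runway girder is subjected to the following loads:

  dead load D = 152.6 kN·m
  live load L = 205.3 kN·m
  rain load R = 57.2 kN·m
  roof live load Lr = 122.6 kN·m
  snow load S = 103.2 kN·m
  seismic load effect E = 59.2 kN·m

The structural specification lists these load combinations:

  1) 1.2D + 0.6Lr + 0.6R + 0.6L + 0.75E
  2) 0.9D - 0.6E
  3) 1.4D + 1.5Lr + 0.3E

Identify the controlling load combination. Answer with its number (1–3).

Combination 1

1) 1.2(152.6) + 0.6(122.6) + 0.6(57.2) + 0.6(205.3) + 0.75(59.2) = 183.12 + 73.56 + 34.32 + 123.18 + 44.40 = 458.58
2) 0.9(152.6) - 0.6(59.2) = 137.34 - 35.52 = 101.82
3) 1.4(152.6) + 1.5(122.6) + 0.3(59.2) = 213.64 + 183.90 + 17.76 = 415.30
The largest value is 458.58 kN·m from combination 1.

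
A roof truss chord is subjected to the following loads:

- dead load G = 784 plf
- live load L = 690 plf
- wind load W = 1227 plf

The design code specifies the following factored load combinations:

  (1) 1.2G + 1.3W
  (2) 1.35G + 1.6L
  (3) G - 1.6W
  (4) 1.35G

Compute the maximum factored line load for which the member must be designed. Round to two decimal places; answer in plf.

2535.90 plf

(1) 1.2(784) + 1.3(1227) = 940.80 + 1595.10 = 2535.90
(2) 1.35(784) + 1.6(690) = 1058.40 + 1104.00 = 2162.40
(3) 1.0(784) - 1.6(1227) = 784.00 - 1963.20 = -1179.20
(4) 1.35(784) = 1058.40
Maximum is from combination 1.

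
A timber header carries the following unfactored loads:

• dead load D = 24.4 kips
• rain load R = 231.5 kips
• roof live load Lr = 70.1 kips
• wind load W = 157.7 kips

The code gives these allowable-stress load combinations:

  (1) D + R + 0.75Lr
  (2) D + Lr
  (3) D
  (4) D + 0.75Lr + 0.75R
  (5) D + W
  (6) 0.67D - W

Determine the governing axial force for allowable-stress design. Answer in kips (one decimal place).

(1) 1.0(24.4) + 1.0(231.5) + 0.75(70.1) = 308.5
(2) 1.0(24.4) + 1.0(70.1) = 94.5
(3) 1.0(24.4) = 24.4
(4) 1.0(24.4) + 0.75(70.1) + 0.75(231.5) = 250.6
(5) 1.0(24.4) + 1.0(157.7) = 182.1
(6) 0.67(24.4) - 1.0(157.7) = -141.4
The controlling combination is 1, giving 308.5 kips.

308.5 kips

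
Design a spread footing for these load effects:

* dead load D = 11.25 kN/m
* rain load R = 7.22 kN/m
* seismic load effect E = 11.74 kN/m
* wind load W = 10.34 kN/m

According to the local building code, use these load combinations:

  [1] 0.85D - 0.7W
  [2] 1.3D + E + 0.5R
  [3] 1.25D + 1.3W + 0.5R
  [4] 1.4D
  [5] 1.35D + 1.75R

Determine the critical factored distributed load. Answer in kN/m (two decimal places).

[1] 0.85(11.25) - 0.7(10.34) = 9.56 - 7.24 = 2.32
[2] 1.3(11.25) + 1.0(11.74) + 0.5(7.22) = 14.63 + 11.74 + 3.61 = 29.98
[3] 1.25(11.25) + 1.3(10.34) + 0.5(7.22) = 14.06 + 13.44 + 3.61 = 31.11
[4] 1.4(11.25) = 15.75
[5] 1.35(11.25) + 1.75(7.22) = 27.82
Maximum is from combination 3.

31.11 kN/m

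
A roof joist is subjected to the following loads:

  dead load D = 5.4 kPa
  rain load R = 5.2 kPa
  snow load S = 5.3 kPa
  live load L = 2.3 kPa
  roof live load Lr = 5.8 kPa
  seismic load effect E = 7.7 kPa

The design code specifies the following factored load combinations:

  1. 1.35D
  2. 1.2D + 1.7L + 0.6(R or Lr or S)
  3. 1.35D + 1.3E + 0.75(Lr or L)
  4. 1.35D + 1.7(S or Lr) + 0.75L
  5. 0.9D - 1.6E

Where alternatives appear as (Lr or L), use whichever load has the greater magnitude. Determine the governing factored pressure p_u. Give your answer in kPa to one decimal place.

21.7 kPa

(R or Lr or S) → Lr = 5.8 kPa; (Lr or L) → Lr = 5.8 kPa; (S or Lr) → Lr = 5.8 kPa.
1. 1.35(5.4) = 7.3
2. 1.2(5.4) + 1.7(2.3) + 0.6(5.8) = 6.5 + 3.9 + 3.5 = 13.9
3. 1.35(5.4) + 1.3(7.7) + 0.75(5.8) = 7.3 + 10.0 + 4.4 = 21.7
4. 1.35(5.4) + 1.7(5.8) + 0.75(2.3) = 7.3 + 9.9 + 1.7 = 18.9
5. 0.9(5.4) - 1.6(7.7) = -7.5
Combination 3 governs: p_u = 21.7 kPa.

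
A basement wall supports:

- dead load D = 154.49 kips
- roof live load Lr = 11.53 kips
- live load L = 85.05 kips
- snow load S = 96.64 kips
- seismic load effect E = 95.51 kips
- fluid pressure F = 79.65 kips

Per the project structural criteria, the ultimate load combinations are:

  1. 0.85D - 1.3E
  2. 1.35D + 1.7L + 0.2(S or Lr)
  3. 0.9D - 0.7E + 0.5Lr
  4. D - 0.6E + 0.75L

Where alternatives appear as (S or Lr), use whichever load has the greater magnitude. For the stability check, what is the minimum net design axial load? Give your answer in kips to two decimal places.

7.15 kips

(S or Lr) → S = 96.64 kips.
1. 0.85(154.49) - 1.3(95.51) = 7.15
2. 1.35(154.49) + 1.7(85.05) + 0.2(96.64) = 372.47
3. 0.9(154.49) - 0.7(95.51) + 0.5(11.53) = 77.95
4. 1.0(154.49) - 0.6(95.51) + 0.75(85.05) = 160.97
Combination 1 gives the minimum: 7.15 kips.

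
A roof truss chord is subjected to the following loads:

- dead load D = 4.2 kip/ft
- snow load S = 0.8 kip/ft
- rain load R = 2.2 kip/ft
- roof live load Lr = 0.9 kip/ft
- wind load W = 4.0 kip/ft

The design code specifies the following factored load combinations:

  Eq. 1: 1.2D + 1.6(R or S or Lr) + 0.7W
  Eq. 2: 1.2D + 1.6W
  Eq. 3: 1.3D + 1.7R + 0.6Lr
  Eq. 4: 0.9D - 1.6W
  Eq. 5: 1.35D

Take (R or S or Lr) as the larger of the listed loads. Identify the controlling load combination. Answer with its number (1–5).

Combination 2

(R or S or Lr) → R = 2.2 kip/ft.
Eq. 1: 1.2(4.2) + 1.6(2.2) + 0.7(4.0) = 11.36
Eq. 2: 1.2(4.2) + 1.6(4.0) = 11.44
Eq. 3: 1.3(4.2) + 1.7(2.2) + 0.6(0.9) = 9.74
Eq. 4: 0.9(4.2) - 1.6(4.0) = -2.62
Eq. 5: 1.35(4.2) = 5.67
The largest value is 11.44 kip/ft from combination 2.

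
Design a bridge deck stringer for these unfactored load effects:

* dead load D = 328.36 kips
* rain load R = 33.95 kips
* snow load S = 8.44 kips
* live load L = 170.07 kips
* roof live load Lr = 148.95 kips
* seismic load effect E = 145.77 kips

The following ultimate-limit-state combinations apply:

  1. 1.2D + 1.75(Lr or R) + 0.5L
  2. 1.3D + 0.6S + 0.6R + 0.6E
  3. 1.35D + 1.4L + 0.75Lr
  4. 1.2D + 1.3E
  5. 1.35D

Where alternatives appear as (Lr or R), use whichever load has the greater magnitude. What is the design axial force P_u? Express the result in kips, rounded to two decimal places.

(Lr or R) → Lr = 148.95 kips.
1. 1.2(328.36) + 1.75(148.95) + 0.5(170.07) = 394.03 + 260.66 + 85.04 = 739.73
2. 1.3(328.36) + 0.6(8.44) + 0.6(33.95) + 0.6(145.77) = 426.87 + 5.06 + 20.37 + 87.46 = 539.76
3. 1.35(328.36) + 1.4(170.07) + 0.75(148.95) = 443.29 + 238.10 + 111.71 = 793.10
4. 1.2(328.36) + 1.3(145.77) = 394.03 + 189.50 = 583.53
5. 1.35(328.36) = 443.29
The controlling combination is 3, giving 793.10 kips.

793.10 kips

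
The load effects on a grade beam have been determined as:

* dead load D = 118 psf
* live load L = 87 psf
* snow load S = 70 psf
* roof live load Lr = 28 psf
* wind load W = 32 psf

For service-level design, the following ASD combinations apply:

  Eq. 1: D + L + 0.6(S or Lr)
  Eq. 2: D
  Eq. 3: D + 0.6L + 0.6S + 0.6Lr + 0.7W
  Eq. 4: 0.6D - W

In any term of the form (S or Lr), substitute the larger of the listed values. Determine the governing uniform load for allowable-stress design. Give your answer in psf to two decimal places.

(S or Lr) → S = 70 psf.
Eq. 1: 1.0(118) + 1.0(87) + 0.6(70) = 118.00 + 87.00 + 42.00 = 247.00
Eq. 2: 1.0(118) = 118.00
Eq. 3: 1.0(118) + 0.6(87) + 0.6(70) + 0.6(28) + 0.7(32) = 118.00 + 52.20 + 42.00 + 16.80 + 22.40 = 251.40
Eq. 4: 0.6(118) - 1.0(32) = 70.80 - 32.00 = 38.80
Combination 3 governs: q = 251.40 psf.

251.40 psf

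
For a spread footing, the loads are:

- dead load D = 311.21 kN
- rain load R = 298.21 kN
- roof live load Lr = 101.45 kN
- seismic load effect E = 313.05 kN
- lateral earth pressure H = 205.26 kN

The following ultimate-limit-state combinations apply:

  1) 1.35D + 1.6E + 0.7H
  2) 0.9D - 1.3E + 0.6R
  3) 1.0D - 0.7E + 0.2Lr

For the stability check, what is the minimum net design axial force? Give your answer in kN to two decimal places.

52.05 kN

1) 1.35(311.21) + 1.6(313.05) + 0.7(205.26) = 1064.70
2) 0.9(311.21) - 1.3(313.05) + 0.6(298.21) = 280.09 - 406.97 + 178.93 = 52.05
3) 1.0(311.21) - 0.7(313.05) + 0.2(101.45) = 112.37
Combination 2 gives the minimum: 52.05 kN.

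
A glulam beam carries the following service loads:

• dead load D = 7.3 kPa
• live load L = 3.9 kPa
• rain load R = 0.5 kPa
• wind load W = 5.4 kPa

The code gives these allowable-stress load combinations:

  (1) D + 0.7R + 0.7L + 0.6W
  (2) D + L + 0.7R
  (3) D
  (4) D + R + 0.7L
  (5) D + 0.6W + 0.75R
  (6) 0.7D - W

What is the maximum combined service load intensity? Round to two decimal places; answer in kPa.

13.62 kPa

(1) 1.0(7.3) + 0.7(0.5) + 0.7(3.9) + 0.6(5.4) = 7.30 + 0.35 + 2.73 + 3.24 = 13.62
(2) 1.0(7.3) + 1.0(3.9) + 0.7(0.5) = 7.30 + 3.90 + 0.35 = 11.55
(3) 1.0(7.3) = 7.30
(4) 1.0(7.3) + 1.0(0.5) + 0.7(3.9) = 7.30 + 0.50 + 2.73 = 10.53
(5) 1.0(7.3) + 0.6(5.4) + 0.75(0.5) = 7.30 + 3.24 + 0.38 = 10.92
(6) 0.7(7.3) - 1.0(5.4) = 5.11 - 5.40 = -0.29
Combination 1 governs: q = 13.62 kPa.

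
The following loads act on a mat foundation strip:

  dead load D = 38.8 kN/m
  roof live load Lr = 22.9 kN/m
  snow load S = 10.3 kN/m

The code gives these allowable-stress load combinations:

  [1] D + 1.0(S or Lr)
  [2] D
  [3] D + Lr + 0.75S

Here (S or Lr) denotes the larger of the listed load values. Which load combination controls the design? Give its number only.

Combination 3

(S or Lr) → Lr = 22.9 kN/m.
[1] 1.0(38.8) + 1.0(22.9) = 61.70
[2] 1.0(38.8) = 38.80
[3] 1.0(38.8) + 1.0(22.9) + 0.75(10.3) = 69.43
The largest value is 69.43 kN/m from combination 3.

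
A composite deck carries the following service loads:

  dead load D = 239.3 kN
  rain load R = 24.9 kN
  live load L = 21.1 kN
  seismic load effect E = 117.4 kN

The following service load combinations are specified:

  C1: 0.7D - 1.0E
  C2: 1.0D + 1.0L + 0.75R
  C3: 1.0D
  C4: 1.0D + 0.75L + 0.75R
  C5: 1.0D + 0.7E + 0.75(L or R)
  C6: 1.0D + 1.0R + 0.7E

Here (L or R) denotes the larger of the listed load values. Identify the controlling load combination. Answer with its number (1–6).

(L or R) → R = 24.9 kN.
C1: 0.7(239.3) - 1.0(117.4) = 167.51 - 117.40 = 50.11
C2: 1.0(239.3) + 1.0(21.1) + 0.75(24.9) = 239.30 + 21.10 + 18.68 = 279.08
C3: 1.0(239.3) = 239.30
C4: 1.0(239.3) + 0.75(21.1) + 0.75(24.9) = 273.80
C5: 1.0(239.3) + 0.7(117.4) + 0.75(24.9) = 239.30 + 82.18 + 18.68 = 340.16
C6: 1.0(239.3) + 1.0(24.9) + 0.7(117.4) = 239.30 + 24.90 + 82.18 = 346.38
The largest value is 346.38 kN from combination 6.

Combination 6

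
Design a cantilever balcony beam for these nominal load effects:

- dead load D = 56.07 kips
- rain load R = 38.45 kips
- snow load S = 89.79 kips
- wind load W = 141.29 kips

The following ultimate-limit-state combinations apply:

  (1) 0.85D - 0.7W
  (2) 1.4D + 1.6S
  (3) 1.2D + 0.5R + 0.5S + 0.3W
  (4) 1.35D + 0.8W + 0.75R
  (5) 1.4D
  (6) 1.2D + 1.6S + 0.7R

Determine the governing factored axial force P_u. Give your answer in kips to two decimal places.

237.86 kips

(1) 0.85(56.07) - 0.7(141.29) = 47.66 - 98.90 = -51.24
(2) 1.4(56.07) + 1.6(89.79) = 78.50 + 143.66 = 222.16
(3) 1.2(56.07) + 0.5(38.45) + 0.5(89.79) + 0.3(141.29) = 173.79
(4) 1.35(56.07) + 0.8(141.29) + 0.75(38.45) = 75.69 + 113.03 + 28.84 = 217.56
(5) 1.4(56.07) = 78.50
(6) 1.2(56.07) + 1.6(89.79) + 0.7(38.45) = 67.28 + 143.66 + 26.92 = 237.86
The controlling combination is 6, giving 237.86 kips.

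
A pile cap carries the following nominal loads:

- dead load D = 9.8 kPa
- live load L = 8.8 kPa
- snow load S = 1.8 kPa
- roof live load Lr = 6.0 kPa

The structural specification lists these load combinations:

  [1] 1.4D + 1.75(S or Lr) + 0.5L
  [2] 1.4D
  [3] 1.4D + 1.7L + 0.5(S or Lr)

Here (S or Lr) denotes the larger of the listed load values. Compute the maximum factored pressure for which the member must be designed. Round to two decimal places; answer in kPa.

(S or Lr) → Lr = 6.0 kPa.
[1] 1.4(9.8) + 1.75(6.0) + 0.5(8.8) = 13.72 + 10.50 + 4.40 = 28.62
[2] 1.4(9.8) = 13.72
[3] 1.4(9.8) + 1.7(8.8) + 0.5(6.0) = 13.72 + 14.96 + 3.00 = 31.68
Maximum is from combination 3.

31.68 kPa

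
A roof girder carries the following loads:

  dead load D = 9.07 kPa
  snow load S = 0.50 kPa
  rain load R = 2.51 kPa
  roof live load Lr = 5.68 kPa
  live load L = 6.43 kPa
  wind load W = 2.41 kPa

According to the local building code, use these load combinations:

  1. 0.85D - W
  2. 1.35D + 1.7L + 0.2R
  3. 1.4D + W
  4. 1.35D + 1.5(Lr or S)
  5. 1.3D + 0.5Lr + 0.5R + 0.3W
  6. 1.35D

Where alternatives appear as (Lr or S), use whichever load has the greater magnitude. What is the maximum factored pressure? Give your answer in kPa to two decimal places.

23.68 kPa

(Lr or S) → Lr = 5.68 kPa.
1. 0.85(9.07) - 1.0(2.41) = 7.71 - 2.41 = 5.30
2. 1.35(9.07) + 1.7(6.43) + 0.2(2.51) = 23.68
3. 1.4(9.07) + 1.0(2.41) = 12.70 + 2.41 = 15.11
4. 1.35(9.07) + 1.5(5.68) = 12.24 + 8.52 = 20.76
5. 1.3(9.07) + 0.5(5.68) + 0.5(2.51) + 0.3(2.41) = 11.79 + 2.84 + 1.26 + 0.72 = 16.61
6. 1.35(9.07) = 12.24
The controlling combination is 2, giving 23.68 kPa.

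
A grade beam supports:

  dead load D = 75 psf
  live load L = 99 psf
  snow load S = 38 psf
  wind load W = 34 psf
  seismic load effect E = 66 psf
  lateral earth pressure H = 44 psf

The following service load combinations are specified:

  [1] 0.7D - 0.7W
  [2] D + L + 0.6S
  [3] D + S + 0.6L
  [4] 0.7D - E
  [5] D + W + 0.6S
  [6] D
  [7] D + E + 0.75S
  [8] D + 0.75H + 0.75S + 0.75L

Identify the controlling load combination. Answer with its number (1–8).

Combination 8

[1] 0.7(75) - 0.7(34) = 52.5 - 23.8 = 28.7
[2] 1.0(75) + 1.0(99) + 0.6(38) = 75.0 + 99.0 + 22.8 = 196.8
[3] 1.0(75) + 1.0(38) + 0.6(99) = 75.0 + 38.0 + 59.4 = 172.4
[4] 0.7(75) - 1.0(66) = 52.5 - 66.0 = -13.5
[5] 1.0(75) + 1.0(34) + 0.6(38) = 75.0 + 34.0 + 22.8 = 131.8
[6] 1.0(75) = 75.0
[7] 1.0(75) + 1.0(66) + 0.75(38) = 75.0 + 66.0 + 28.5 = 169.5
[8] 1.0(75) + 0.75(44) + 0.75(38) + 0.75(99) = 75.0 + 33.0 + 28.5 + 74.3 = 210.8
The largest value is 210.8 psf from combination 8.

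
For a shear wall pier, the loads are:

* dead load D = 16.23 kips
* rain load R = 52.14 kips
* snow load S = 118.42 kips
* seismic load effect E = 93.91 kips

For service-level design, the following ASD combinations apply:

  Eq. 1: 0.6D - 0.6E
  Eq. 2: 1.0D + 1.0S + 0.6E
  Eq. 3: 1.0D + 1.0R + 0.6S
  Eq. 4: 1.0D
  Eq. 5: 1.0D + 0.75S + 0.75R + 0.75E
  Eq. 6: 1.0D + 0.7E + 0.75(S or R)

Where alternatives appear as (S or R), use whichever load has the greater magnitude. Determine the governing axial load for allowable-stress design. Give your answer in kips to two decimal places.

(S or R) → S = 118.42 kips.
Eq. 1: 0.6(16.23) - 0.6(93.91) = 9.74 - 56.35 = -46.61
Eq. 2: 1.0(16.23) + 1.0(118.42) + 0.6(93.91) = 16.23 + 118.42 + 56.35 = 191.00
Eq. 3: 1.0(16.23) + 1.0(52.14) + 0.6(118.42) = 16.23 + 52.14 + 71.05 = 139.42
Eq. 4: 1.0(16.23) = 16.23
Eq. 5: 1.0(16.23) + 0.75(118.42) + 0.75(52.14) + 0.75(93.91) = 214.58
Eq. 6: 1.0(16.23) + 0.7(93.91) + 0.75(118.42) = 170.78
Combination 5 governs: P = 214.58 kips.

214.58 kips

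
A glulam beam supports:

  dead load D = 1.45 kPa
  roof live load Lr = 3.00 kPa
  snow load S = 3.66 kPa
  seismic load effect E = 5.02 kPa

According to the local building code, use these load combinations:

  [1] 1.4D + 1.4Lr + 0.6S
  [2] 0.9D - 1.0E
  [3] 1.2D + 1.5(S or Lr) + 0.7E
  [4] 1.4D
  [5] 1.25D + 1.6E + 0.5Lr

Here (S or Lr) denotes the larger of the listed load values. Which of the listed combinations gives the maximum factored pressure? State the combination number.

(S or Lr) → S = 3.66 kPa.
[1] 1.4(1.45) + 1.4(3.00) + 0.6(3.66) = 8.43
[2] 0.9(1.45) - 1.0(5.02) = -3.72
[3] 1.2(1.45) + 1.5(3.66) + 0.7(5.02) = 10.74
[4] 1.4(1.45) = 2.03
[5] 1.25(1.45) + 1.6(5.02) + 0.5(3.00) = 11.34
The largest value is 11.34 kPa from combination 5.

Combination 5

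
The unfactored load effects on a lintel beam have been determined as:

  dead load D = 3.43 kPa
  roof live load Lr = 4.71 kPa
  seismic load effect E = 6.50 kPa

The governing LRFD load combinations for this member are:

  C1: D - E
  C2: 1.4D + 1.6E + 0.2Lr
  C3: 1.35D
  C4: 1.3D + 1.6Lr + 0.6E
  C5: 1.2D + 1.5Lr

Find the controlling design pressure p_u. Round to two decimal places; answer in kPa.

16.14 kPa

C1: 1.0(3.43) - 1.0(6.50) = 3.43 - 6.50 = -3.07
C2: 1.4(3.43) + 1.6(6.50) + 0.2(4.71) = 4.80 + 10.40 + 0.94 = 16.14
C3: 1.35(3.43) = 4.63
C4: 1.3(3.43) + 1.6(4.71) + 0.6(6.50) = 4.46 + 7.54 + 3.90 = 15.90
C5: 1.2(3.43) + 1.5(4.71) = 11.18
The controlling combination is 2, giving 16.14 kPa.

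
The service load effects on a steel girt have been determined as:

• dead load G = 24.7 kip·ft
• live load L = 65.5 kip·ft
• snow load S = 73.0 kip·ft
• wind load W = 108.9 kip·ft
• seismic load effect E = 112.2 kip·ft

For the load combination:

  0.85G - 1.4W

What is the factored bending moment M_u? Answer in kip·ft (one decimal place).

0.85(24.7) - 1.4(108.9) = 21.0 - 152.5 = -131.5
M_u = -131.5 kip·ft.

-131.5 kip·ft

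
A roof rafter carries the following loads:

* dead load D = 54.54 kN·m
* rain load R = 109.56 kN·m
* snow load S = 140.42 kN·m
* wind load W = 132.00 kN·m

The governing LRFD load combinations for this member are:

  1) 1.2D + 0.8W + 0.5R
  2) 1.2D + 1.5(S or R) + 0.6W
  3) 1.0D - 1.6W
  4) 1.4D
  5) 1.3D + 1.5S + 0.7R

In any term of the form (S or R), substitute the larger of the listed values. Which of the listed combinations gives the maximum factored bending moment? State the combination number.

(S or R) → S = 140.42 kN·m.
1) 1.2(54.54) + 0.8(132.00) + 0.5(109.56) = 225.83
2) 1.2(54.54) + 1.5(140.42) + 0.6(132.00) = 355.28
3) 1.0(54.54) - 1.6(132.00) = -156.66
4) 1.4(54.54) = 76.36
5) 1.3(54.54) + 1.5(140.42) + 0.7(109.56) = 358.22
The largest value is 358.22 kN·m from combination 5.

Combination 5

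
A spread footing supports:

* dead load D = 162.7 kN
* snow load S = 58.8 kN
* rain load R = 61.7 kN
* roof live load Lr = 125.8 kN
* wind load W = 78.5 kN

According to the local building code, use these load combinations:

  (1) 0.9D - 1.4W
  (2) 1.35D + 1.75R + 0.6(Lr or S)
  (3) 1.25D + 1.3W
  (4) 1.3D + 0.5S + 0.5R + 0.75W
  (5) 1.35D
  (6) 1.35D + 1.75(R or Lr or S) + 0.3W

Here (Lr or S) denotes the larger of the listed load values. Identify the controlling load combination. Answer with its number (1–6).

Combination 6

(Lr or S) → Lr = 125.8 kN; (R or Lr or S) → Lr = 125.8 kN.
(1) 0.9(162.7) - 1.4(78.5) = 146.4 - 109.9 = 36.5
(2) 1.35(162.7) + 1.75(61.7) + 0.6(125.8) = 219.6 + 108.0 + 75.5 = 403.1
(3) 1.25(162.7) + 1.3(78.5) = 305.4
(4) 1.3(162.7) + 0.5(58.8) + 0.5(61.7) + 0.75(78.5) = 330.6
(5) 1.35(162.7) = 219.6
(6) 1.35(162.7) + 1.75(125.8) + 0.3(78.5) = 463.3
The largest value is 463.3 kN from combination 6.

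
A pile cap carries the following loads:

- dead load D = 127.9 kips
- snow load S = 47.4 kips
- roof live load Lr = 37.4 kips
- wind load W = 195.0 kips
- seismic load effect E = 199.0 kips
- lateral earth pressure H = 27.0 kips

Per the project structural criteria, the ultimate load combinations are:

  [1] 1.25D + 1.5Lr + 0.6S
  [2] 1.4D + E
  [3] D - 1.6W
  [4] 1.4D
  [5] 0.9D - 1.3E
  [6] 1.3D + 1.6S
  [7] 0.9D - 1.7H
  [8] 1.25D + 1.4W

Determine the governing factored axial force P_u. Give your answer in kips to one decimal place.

432.9 kips

[1] 1.25(127.9) + 1.5(37.4) + 0.6(47.4) = 159.9 + 56.1 + 28.4 = 244.4
[2] 1.4(127.9) + 1.0(199.0) = 179.1 + 199.0 = 378.1
[3] 1.0(127.9) - 1.6(195.0) = 127.9 - 312.0 = -184.1
[4] 1.4(127.9) = 179.1
[5] 0.9(127.9) - 1.3(199.0) = 115.1 - 258.7 = -143.6
[6] 1.3(127.9) + 1.6(47.4) = 166.3 + 75.8 = 242.1
[7] 0.9(127.9) - 1.7(27.0) = 115.1 - 45.9 = 69.2
[8] 1.25(127.9) + 1.4(195.0) = 159.9 + 273.0 = 432.9
The controlling combination is 8, giving 432.9 kips.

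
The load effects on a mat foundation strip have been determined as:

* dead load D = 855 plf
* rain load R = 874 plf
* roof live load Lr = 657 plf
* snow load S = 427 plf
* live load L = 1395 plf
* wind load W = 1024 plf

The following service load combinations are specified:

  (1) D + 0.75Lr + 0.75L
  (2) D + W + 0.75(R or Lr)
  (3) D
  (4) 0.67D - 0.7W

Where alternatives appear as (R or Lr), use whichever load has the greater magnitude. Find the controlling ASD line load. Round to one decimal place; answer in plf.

(R or Lr) → R = 874 plf.
(1) 1.0(855) + 0.75(657) + 0.75(1395) = 2394.0
(2) 1.0(855) + 1.0(1024) + 0.75(874) = 855.0 + 1024.0 + 655.5 = 2534.5
(3) 1.0(855) = 855.0
(4) 0.67(855) - 0.7(1024) = -144.0
Maximum is from combination 2.

2534.5 plf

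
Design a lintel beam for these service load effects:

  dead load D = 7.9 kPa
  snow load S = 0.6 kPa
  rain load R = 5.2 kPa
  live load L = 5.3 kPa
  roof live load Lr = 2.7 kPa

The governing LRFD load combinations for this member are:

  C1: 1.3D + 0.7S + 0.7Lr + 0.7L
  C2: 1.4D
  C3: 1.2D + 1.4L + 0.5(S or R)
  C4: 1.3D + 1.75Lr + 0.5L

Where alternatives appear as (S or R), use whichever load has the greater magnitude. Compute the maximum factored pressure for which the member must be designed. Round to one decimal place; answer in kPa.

19.5 kPa

(S or R) → R = 5.2 kPa.
C1: 1.3(7.9) + 0.7(0.6) + 0.7(2.7) + 0.7(5.3) = 10.3 + 0.4 + 1.9 + 3.7 = 16.3
C2: 1.4(7.9) = 11.1
C3: 1.2(7.9) + 1.4(5.3) + 0.5(5.2) = 9.5 + 7.4 + 2.6 = 19.5
C4: 1.3(7.9) + 1.75(2.7) + 0.5(5.3) = 17.6
The controlling combination is 3, giving 19.5 kPa.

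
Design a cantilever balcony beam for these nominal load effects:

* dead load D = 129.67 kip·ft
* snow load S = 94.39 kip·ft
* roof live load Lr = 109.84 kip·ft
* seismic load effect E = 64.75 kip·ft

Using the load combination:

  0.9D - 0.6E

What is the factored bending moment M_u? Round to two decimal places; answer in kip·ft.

0.9(129.67) - 0.6(64.75) = 116.70 - 38.85 = 77.85
M_u = 77.85 kip·ft.

77.85 kip·ft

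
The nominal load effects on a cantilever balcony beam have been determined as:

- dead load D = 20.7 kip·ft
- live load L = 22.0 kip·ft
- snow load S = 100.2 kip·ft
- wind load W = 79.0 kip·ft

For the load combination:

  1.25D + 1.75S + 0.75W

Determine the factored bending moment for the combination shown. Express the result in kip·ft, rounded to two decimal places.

260.48 kip·ft

1.25(20.7) + 1.75(100.2) + 0.75(79.0) = 25.88 + 175.35 + 59.25 = 260.48
M_u = 260.48 kip·ft.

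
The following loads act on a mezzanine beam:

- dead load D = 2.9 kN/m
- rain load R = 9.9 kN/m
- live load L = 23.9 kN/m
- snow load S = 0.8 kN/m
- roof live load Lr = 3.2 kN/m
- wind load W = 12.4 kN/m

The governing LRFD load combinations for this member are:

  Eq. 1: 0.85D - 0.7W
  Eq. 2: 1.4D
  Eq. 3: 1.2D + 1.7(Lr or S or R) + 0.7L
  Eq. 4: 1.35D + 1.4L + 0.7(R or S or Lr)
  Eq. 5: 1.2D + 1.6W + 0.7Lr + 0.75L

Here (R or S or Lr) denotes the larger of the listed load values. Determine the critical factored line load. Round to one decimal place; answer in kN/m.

(Lr or S or R) → R = 9.9 kN/m; (R or S or Lr) → R = 9.9 kN/m.
Eq. 1: 0.85(2.9) - 0.7(12.4) = 2.5 - 8.7 = -6.2
Eq. 2: 1.4(2.9) = 4.1
Eq. 3: 1.2(2.9) + 1.7(9.9) + 0.7(23.9) = 3.5 + 16.8 + 16.7 = 37.0
Eq. 4: 1.35(2.9) + 1.4(23.9) + 0.7(9.9) = 3.9 + 33.5 + 6.9 = 44.3
Eq. 5: 1.2(2.9) + 1.6(12.4) + 0.7(3.2) + 0.75(23.9) = 43.5
Combination 4 governs: w_u = 44.3 kN/m.

44.3 kN/m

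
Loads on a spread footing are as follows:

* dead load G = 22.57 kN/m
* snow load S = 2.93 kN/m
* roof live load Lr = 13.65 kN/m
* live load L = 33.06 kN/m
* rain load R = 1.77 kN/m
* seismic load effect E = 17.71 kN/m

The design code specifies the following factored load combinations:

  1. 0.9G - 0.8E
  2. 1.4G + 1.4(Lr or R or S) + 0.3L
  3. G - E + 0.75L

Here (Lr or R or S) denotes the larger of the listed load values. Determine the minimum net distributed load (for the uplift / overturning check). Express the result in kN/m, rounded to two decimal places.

(Lr or R or S) → Lr = 13.65 kN/m.
1. 0.9(22.57) - 0.8(17.71) = 6.15
2. 1.4(22.57) + 1.4(13.65) + 0.3(33.06) = 31.60 + 19.11 + 9.92 = 60.63
3. 1.0(22.57) - 1.0(17.71) + 0.75(33.06) = 22.57 - 17.71 + 24.80 = 29.66
Combination 1 gives the minimum: 6.15 kN/m.

6.15 kN/m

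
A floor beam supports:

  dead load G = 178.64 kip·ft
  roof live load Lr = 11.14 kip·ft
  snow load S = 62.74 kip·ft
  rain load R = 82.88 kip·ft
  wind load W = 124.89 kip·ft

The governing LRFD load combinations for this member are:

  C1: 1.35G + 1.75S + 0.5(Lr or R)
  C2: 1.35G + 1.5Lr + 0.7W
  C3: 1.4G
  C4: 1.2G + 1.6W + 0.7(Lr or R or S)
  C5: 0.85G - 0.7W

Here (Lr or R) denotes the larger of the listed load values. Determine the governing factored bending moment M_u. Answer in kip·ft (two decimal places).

(Lr or R) → R = 82.88 kip·ft; (Lr or R or S) → R = 82.88 kip·ft.
C1: 1.35(178.64) + 1.75(62.74) + 0.5(82.88) = 392.40
C2: 1.35(178.64) + 1.5(11.14) + 0.7(124.89) = 345.30
C3: 1.4(178.64) = 250.10
C4: 1.2(178.64) + 1.6(124.89) + 0.7(82.88) = 472.21
C5: 0.85(178.64) - 0.7(124.89) = 64.42
Maximum is from combination 4.

472.21 kip·ft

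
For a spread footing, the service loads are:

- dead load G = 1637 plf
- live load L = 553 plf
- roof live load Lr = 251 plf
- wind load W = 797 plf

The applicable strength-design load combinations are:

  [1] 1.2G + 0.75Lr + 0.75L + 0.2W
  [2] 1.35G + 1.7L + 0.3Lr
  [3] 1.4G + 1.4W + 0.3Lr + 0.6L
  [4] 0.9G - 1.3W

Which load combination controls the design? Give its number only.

[1] 1.2(1637) + 0.75(251) + 0.75(553) + 0.2(797) = 1964.40 + 188.25 + 414.75 + 159.40 = 2726.80
[2] 1.35(1637) + 1.7(553) + 0.3(251) = 2209.95 + 940.10 + 75.30 = 3225.35
[3] 1.4(1637) + 1.4(797) + 0.3(251) + 0.6(553) = 2291.80 + 1115.80 + 75.30 + 331.80 = 3814.70
[4] 0.9(1637) - 1.3(797) = 1473.30 - 1036.10 = 437.20
The largest value is 3814.70 plf from combination 3.

Combination 3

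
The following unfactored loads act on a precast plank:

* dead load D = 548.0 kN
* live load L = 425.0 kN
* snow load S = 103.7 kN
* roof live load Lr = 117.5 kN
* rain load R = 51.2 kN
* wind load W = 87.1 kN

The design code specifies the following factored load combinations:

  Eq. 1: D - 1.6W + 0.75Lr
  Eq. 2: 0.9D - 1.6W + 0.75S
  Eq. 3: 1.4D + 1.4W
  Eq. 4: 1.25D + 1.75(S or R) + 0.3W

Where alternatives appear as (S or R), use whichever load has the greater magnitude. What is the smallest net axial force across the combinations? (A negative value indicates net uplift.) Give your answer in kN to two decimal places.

431.62 kN

(S or R) → S = 103.7 kN.
Eq. 1: 1.0(548.0) - 1.6(87.1) + 0.75(117.5) = 548.00 - 139.36 + 88.13 = 496.77
Eq. 2: 0.9(548.0) - 1.6(87.1) + 0.75(103.7) = 493.20 - 139.36 + 77.78 = 431.62
Eq. 3: 1.4(548.0) + 1.4(87.1) = 767.20 + 121.94 = 889.14
Eq. 4: 1.25(548.0) + 1.75(103.7) + 0.3(87.1) = 685.00 + 181.48 + 26.13 = 892.61
Combination 2 gives the minimum: 431.62 kN.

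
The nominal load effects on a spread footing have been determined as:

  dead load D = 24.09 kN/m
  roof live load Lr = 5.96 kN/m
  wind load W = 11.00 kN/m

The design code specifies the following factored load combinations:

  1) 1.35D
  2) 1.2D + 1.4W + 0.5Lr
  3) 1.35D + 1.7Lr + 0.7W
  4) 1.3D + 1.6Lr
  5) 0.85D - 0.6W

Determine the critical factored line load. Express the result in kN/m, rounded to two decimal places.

50.35 kN/m

1) 1.35(24.09) = 32.52
2) 1.2(24.09) + 1.4(11.00) + 0.5(5.96) = 47.29
3) 1.35(24.09) + 1.7(5.96) + 0.7(11.00) = 50.35
4) 1.3(24.09) + 1.6(5.96) = 40.85
5) 0.85(24.09) - 0.6(11.00) = 13.88
Combination 3 governs: w_u = 50.35 kN/m.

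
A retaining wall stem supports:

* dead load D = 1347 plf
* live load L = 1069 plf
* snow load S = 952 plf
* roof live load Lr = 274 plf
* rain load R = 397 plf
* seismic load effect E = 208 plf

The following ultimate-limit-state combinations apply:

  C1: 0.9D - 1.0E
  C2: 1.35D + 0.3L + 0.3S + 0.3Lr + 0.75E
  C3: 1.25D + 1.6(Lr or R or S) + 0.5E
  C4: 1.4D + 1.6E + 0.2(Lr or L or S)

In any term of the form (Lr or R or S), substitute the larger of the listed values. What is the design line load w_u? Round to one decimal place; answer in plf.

3311.0 plf

(Lr or R or S) → S = 952 plf; (Lr or L or S) → L = 1069 plf.
C1: 0.9(1347) - 1.0(208) = 1212.3 - 208.0 = 1004.3
C2: 1.35(1347) + 0.3(1069) + 0.3(952) + 0.3(274) + 0.75(208) = 1818.5 + 320.7 + 285.6 + 82.2 + 156.0 = 2663.0
C3: 1.25(1347) + 1.6(952) + 0.5(208) = 1683.8 + 1523.2 + 104.0 = 3311.0
C4: 1.4(1347) + 1.6(208) + 0.2(1069) = 1885.8 + 332.8 + 213.8 = 2432.4
The controlling combination is 3, giving 3311.0 plf.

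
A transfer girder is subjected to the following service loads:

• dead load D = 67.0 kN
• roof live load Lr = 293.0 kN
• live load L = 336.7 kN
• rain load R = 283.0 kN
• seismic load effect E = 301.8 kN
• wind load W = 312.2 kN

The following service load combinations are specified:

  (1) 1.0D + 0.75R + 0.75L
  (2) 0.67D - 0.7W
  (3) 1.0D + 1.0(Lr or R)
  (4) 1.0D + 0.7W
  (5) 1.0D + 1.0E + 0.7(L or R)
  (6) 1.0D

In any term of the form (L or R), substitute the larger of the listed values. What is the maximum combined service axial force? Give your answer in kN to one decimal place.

604.5 kN

(Lr or R) → Lr = 293.0 kN; (L or R) → L = 336.7 kN.
(1) 1.0(67.0) + 0.75(283.0) + 0.75(336.7) = 67.0 + 212.3 + 252.5 = 531.8
(2) 0.67(67.0) - 0.7(312.2) = -173.7
(3) 1.0(67.0) + 1.0(293.0) = 67.0 + 293.0 = 360.0
(4) 1.0(67.0) + 0.7(312.2) = 67.0 + 218.5 = 285.5
(5) 1.0(67.0) + 1.0(301.8) + 0.7(336.7) = 67.0 + 301.8 + 235.7 = 604.5
(6) 1.0(67.0) = 67.0
Maximum is from combination 5.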